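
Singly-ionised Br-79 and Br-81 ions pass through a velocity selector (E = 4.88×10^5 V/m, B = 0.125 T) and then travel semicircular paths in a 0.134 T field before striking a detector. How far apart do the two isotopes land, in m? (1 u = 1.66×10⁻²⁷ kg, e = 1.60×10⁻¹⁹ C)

Δd ≈ 1.21 m

Both emerge at v = E/B₁ = 3.90×10^6 m/s.
r = mv/(qB₂), so r₁ = 23.879 m and r₂ = 24.484 m, giving Δr = 0.605 m.
After a semicircle each ion lands a diameter 2r from the entry slit, so the separation is 2Δr = 1.21 m.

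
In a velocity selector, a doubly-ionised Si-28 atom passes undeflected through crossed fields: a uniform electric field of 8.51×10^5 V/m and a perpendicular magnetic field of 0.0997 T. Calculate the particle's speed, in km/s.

v ≈ 8540 km/s

For zero net force, qE = qvB, so v = E/B.
v = (8.51×10^5) / (0.0997) = 8.54×10^6 m/s.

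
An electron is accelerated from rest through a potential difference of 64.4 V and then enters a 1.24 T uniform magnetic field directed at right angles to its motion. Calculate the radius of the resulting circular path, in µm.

The kinetic energy gained is K = qV = (1×1.60×10^-19)(64.4) = 1.03×10^-17 J.
v = √(2K/m) = 4.76×10^6 m/s.
r = mv/(qB) = (9.11×10^-31)(4.76×10^6) / [(1×1.60×10^-19)(1.24)] = 2.18×10^-5 m.

r ≈ 21.8 µm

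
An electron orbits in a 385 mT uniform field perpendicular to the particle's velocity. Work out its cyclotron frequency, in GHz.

f ≈ 10.8 GHz

f = qB/(2πm) = (1×1.60×10^-19)(0.385) / [2π(9.11×10^-31)] = 1.08×10^10 Hz.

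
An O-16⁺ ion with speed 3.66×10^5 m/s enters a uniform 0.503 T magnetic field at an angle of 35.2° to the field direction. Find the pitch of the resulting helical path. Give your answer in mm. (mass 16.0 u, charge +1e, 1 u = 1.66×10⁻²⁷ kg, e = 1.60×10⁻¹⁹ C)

pitch ≈ 620 mm

The velocity component along B is v∥ = v cos35.2° = 2.99×10^5 m/s.
The cyclotron period T = 2πm/(qB) = 2.07×10^-6 s is set by m, q, B alone.
Pitch = v∥·T = (2.99×10^5)(2.07×10^-6) = 0.620 m.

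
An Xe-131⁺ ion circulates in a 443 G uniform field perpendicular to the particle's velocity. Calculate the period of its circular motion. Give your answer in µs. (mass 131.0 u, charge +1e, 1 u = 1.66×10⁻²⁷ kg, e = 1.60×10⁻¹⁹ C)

The cyclotron period is independent of speed: T = 2πm/(qB).
T = 2π(2.17×10^-25) / [(1×1.60×10^-19)(0.0443)] = 1.93×10^-4 s.

T ≈ 193 µs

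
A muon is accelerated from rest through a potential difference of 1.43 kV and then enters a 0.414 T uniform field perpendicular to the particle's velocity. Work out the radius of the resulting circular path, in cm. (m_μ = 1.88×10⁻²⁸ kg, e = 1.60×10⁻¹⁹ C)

The kinetic energy gained is K = qV = (1×1.60×10^-19)(1430) = 2.29×10^-16 J.
v = √(2K/m) = 1.56×10^6 m/s.
r = mv/(qB) = (1.88×10^-28)(1.56×10^6) / [(1×1.60×10^-19)(0.414)] = 4.43×10^-3 m.

r ≈ 0.443 cm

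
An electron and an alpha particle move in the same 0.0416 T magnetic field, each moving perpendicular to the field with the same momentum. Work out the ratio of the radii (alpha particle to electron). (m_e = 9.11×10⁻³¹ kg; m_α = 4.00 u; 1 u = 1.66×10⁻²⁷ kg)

r = p/(qB) ⇒ at equal p, r ∝ 1/q.
r_{alpha particle}/r_{electron} = 0.500.

ratio ≈ 0.500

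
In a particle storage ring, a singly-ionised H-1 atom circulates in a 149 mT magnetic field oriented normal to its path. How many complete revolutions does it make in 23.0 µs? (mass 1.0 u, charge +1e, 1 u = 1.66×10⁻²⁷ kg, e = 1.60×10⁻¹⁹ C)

T = 2πm/(qB) = 2π(1.66×10^-27) / [(1×1.60×10^-19)(0.149)] = 4.3750×10^-7 s.
N = t/T = 2.30×10^-5 / 4.3750×10^-7 ≈ 52.57, so 52 complete revolutions.

N = 52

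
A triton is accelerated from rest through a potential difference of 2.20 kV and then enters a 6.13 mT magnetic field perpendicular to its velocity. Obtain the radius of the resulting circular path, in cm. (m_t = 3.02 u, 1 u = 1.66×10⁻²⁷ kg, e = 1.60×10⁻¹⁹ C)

r ≈ 192 cm

The kinetic energy gained is K = qV = (1×1.60×10^-19)(2200) = 3.52×10^-16 J.
v = √(2K/m) = 3.75×10^5 m/s.
r = mv/(qB) = (5.01×10^-27)(3.75×10^5) / [(1×1.60×10^-19)(6.13×10^-3)] = 1.92 m.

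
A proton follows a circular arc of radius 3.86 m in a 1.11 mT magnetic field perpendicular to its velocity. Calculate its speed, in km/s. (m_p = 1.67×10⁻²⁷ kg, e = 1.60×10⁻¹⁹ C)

From qvB = mv²/r, v = qBr/m.
v = (1×1.60×10^-19)(1.11×10^-3)(3.86) / (1.67×10^-27) = 4.11×10^5 m/s.

v ≈ 411 km/s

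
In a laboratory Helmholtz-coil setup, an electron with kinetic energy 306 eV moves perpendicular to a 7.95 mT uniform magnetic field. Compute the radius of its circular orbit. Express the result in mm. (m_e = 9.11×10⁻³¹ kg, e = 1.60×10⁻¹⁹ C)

r ≈ 7.43 mm

Convert the energy: K = 306 eV = 4.90×10^-17 J.
v = √(2K/m) = √(2·4.90×10^-17/9.11×10^-31) = 1.04×10^7 m/s.
r = mv/(qB) = (9.11×10^-31)(1.04×10^7) / [(1×1.60×10^-19)(7.95×10^-3)] = 7.43×10^-3 m.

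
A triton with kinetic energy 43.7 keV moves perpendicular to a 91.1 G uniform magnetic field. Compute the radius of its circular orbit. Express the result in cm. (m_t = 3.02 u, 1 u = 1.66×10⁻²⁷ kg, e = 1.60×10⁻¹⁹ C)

Convert the energy: K = 43.7 keV = 6.99×10^-15 J.
v = √(2K/m) = √(2·6.99×10^-15/5.01×10^-27) = 1.67×10^6 m/s.
r = mv/(qB) = (5.01×10^-27)(1.67×10^6) / [(1×1.60×10^-19)(9.11×10^-3)] = 5.74 m.

r ≈ 574 cm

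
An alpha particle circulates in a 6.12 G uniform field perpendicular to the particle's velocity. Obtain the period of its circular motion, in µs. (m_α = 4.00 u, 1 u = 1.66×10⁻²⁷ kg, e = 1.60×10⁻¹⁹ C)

The cyclotron period is independent of speed: T = 2πm/(qB).
T = 2π(6.64×10^-27) / [(2×1.60×10^-19)(6.12×10^-4)] = 2.13×10^-4 s.

T ≈ 213 µs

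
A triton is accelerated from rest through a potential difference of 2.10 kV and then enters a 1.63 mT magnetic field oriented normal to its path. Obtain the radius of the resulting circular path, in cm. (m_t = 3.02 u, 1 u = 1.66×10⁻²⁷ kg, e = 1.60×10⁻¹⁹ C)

The kinetic energy gained is K = qV = (1×1.60×10^-19)(2100) = 3.36×10^-16 J.
v = √(2K/m) = 3.66×10^5 m/s.
r = mv/(qB) = (5.01×10^-27)(3.66×10^5) / [(1×1.60×10^-19)(1.63×10^-3)] = 7.04 m.

r ≈ 704 cm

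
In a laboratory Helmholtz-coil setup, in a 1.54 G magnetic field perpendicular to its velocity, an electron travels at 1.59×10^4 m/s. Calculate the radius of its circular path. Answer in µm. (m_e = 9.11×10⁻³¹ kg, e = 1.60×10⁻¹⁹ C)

r ≈ 588 µm

The magnetic force provides the centripetal force: qvB = mv²/r, so r = mv/(qB).
r = (9.11×10^-31 kg)(1.59×10^4 m/s) / [(1×1.60×10^-19 C)(1.54×10^-4 T)] = 5.88×10^-4 m.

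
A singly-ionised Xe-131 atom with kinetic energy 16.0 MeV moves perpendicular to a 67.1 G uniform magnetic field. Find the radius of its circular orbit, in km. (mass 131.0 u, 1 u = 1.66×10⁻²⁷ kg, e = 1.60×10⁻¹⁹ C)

r ≈ 0.983 km

Convert the energy: K = 16.0 MeV = 2.56×10^-12 J.
v = √(2K/m) = √(2·2.56×10^-12/2.17×10^-25) = 4.85×10^6 m/s.
r = mv/(qB) = (2.17×10^-25)(4.85×10^6) / [(1×1.60×10^-19)(6.71×10^-3)] = 983 m.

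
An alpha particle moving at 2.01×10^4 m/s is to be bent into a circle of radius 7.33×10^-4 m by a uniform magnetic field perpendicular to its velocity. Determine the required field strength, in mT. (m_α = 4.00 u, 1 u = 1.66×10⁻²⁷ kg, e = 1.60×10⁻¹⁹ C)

B ≈ 569 mT

qvB = mv²/r gives B = mv/(qr).
B = (6.64×10^-27)(2.01×10^4) / [(2×1.60×10^-19)(7.33×10^-4)] = 0.569 T.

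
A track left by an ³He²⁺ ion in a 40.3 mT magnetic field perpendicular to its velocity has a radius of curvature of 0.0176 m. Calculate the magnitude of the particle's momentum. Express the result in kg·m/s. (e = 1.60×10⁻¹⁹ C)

Since qvB = mv²/r, the momentum p = mv = qBr.
p = (2×1.60×10^-19)(0.0403)(0.0176) = 2.27×10^-22 kg·m/s.

p ≈ 2.27×10^-22 kg·m/s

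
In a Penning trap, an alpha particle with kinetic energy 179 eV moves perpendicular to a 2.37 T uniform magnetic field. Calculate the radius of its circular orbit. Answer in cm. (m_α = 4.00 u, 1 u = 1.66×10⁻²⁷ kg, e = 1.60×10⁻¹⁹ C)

r ≈ 0.0813 cm

Convert the energy: K = 179 eV = 2.86×10^-17 J.
v = √(2K/m) = √(2·2.86×10^-17/6.64×10^-27) = 9.29×10^4 m/s.
r = mv/(qB) = (6.64×10^-27)(9.29×10^4) / [(2×1.60×10^-19)(2.37)] = 8.13×10^-4 m.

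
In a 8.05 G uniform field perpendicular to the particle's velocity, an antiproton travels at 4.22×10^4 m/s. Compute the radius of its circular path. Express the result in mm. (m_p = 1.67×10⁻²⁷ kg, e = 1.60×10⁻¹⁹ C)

The magnetic force provides the centripetal force: qvB = mv²/r, so r = mv/(qB).
r = (1.67×10^-27 kg)(4.22×10^4 m/s) / [(1×1.60×10^-19 C)(8.05×10^-4 T)] = 0.547 m.

r ≈ 547 mm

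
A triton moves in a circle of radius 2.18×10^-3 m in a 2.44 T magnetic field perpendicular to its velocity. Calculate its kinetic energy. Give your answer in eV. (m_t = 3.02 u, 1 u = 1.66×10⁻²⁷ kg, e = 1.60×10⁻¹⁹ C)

K ≈ 452 eV

v = qBr/m = (1×1.60×10^-19)(2.44)(2.18×10^-3) / (5.01×10^-27) = 1.70×10^5 m/s.
K = ½mv² = 0.5·(5.01×10^-27)·(1.70×10^5)² = 7.22×10^-17 J = 452 eV.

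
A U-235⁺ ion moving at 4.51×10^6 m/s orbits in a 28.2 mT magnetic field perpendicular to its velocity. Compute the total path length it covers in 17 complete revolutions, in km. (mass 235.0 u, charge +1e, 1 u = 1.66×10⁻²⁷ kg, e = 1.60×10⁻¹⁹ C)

L ≈ 41.6 km

r = mv/(qB) = 390 m, so one revolution covers 2πr = 2450 m.
In 17 revolutions: L = 17·2πr = 4.16×10^4 m.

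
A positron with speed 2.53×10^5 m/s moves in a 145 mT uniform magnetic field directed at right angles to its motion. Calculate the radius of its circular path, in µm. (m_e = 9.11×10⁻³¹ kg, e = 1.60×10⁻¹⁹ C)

r ≈ 9.93 µm

The magnetic force provides the centripetal force: qvB = mv²/r, so r = mv/(qB).
r = (9.11×10^-31 kg)(2.53×10^5 m/s) / [(1×1.60×10^-19 C)(0.145 T)] = 9.93×10^-6 m.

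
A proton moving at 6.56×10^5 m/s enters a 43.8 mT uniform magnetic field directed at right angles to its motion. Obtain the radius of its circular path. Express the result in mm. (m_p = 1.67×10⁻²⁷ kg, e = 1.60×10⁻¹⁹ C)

The magnetic force provides the centripetal force: qvB = mv²/r, so r = mv/(qB).
r = (1.67×10^-27 kg)(6.56×10^5 m/s) / [(1×1.60×10^-19 C)(0.0438 T)] = 0.156 m.

r ≈ 156 mm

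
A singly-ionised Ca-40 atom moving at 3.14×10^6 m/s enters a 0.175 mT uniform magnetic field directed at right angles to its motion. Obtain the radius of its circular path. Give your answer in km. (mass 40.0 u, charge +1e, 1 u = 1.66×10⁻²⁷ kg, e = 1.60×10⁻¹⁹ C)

r ≈ 7.45 km

The magnetic force provides the centripetal force: qvB = mv²/r, so r = mv/(qB).
r = (6.64×10^-26 kg)(3.14×10^6 m/s) / [(1×1.60×10^-19 C)(1.75×10^-4 T)] = 7450 m.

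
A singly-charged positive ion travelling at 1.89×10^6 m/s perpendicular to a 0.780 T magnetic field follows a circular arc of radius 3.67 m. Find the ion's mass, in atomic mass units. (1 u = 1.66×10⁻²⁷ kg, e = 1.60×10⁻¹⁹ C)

m ≈ 146 u

qvB = mv²/r ⇒ m = qBr/v.
m = (1×1.60×10^-19)(0.780)(3.67) / (1.89×10^6) = 2.42×10^-25 kg = 146 u.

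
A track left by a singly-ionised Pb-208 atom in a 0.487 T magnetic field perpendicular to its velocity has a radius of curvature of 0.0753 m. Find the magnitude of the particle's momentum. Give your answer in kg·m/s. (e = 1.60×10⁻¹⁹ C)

Since qvB = mv²/r, the momentum p = mv = qBr.
p = (1×1.60×10^-19)(0.487)(0.0753) = 5.87×10^-21 kg·m/s.

p ≈ 5.87×10^-21 kg·m/s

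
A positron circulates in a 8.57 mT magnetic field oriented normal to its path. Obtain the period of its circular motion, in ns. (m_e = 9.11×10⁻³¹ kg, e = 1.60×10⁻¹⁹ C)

T ≈ 4.17 ns

The cyclotron period is independent of speed: T = 2πm/(qB).
T = 2π(9.11×10^-31) / [(1×1.60×10^-19)(8.57×10^-3)] = 4.17×10^-9 s.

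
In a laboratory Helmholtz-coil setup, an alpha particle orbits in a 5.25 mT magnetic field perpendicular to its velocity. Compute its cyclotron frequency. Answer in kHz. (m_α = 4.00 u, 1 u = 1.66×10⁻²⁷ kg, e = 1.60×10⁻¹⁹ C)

f = qB/(2πm) = (2×1.60×10^-19)(5.25×10^-3) / [2π(6.64×10^-27)] = 4.03×10^4 Hz.

f ≈ 40.3 kHz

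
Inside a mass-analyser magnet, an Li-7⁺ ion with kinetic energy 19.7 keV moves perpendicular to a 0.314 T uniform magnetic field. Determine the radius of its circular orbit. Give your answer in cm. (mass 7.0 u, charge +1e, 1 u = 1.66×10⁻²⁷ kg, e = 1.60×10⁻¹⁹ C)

Convert the energy: K = 19.7 keV = 3.15×10^-15 J.
v = √(2K/m) = √(2·3.15×10^-15/1.16×10^-26) = 7.37×10^5 m/s.
r = mv/(qB) = (1.16×10^-26)(7.37×10^5) / [(1×1.60×10^-19)(0.314)] = 0.170 m.

r ≈ 17.0 cm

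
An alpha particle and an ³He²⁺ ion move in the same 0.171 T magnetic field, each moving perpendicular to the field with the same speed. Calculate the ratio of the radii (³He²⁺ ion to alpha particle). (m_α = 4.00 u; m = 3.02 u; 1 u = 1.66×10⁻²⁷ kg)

r = mv/(qB) ⇒ at equal v, r ∝ m/q.
r_{³He²⁺ ion}/r_{alpha particle} = 0.755.

ratio ≈ 0.755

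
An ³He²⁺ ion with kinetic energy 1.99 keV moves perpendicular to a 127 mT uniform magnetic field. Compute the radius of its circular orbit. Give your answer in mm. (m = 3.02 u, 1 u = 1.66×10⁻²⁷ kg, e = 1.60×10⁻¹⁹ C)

Convert the energy: K = 1.99 keV = 3.18×10^-16 J.
v = √(2K/m) = √(2·3.18×10^-16/5.01×10^-27) = 3.56×10^5 m/s.
r = mv/(qB) = (5.01×10^-27)(3.56×10^5) / [(2×1.60×10^-19)(0.127)] = 0.0440 m.

r ≈ 44.0 mm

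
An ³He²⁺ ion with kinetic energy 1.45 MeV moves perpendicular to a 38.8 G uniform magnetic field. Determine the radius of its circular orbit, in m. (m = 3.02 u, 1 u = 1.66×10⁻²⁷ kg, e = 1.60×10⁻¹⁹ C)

r ≈ 38.8 m

Convert the energy: K = 1.45 MeV = 2.32×10^-13 J.
v = √(2K/m) = √(2·2.32×10^-13/5.01×10^-27) = 9.62×10^6 m/s.
r = mv/(qB) = (5.01×10^-27)(9.62×10^6) / [(2×1.60×10^-19)(3.88×10^-3)] = 38.8 m.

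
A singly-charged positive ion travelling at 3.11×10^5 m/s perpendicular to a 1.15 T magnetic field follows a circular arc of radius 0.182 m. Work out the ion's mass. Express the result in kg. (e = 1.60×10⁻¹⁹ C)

m ≈ 1.08×10^-25 kg

qvB = mv²/r ⇒ m = qBr/v.
m = (1×1.60×10^-19)(1.15)(0.182) / (3.11×10^5) = 1.08×10^-25 kg.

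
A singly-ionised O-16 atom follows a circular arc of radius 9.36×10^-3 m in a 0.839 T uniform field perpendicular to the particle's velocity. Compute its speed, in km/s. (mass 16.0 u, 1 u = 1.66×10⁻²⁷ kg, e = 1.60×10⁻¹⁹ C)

From qvB = mv²/r, v = qBr/m.
v = (1×1.60×10^-19)(0.839)(9.36×10^-3) / (2.66×10^-26) = 4.73×10^4 m/s.

v ≈ 47.3 km/s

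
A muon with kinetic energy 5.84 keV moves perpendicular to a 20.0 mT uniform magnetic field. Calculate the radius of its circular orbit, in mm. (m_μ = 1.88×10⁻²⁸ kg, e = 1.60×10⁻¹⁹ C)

r ≈ 185 mm

Convert the energy: K = 5.84 keV = 9.34×10^-16 J.
v = √(2K/m) = √(2·9.34×10^-16/1.88×10^-28) = 3.15×10^6 m/s.
r = mv/(qB) = (1.88×10^-28)(3.15×10^6) / [(1×1.60×10^-19)(0.0200)] = 0.185 m.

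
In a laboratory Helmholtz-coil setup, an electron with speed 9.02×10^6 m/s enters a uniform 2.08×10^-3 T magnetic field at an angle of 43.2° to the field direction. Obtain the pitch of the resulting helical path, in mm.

The velocity component along B is v∥ = v cos43.2° = 6.58×10^6 m/s.
The cyclotron period T = 2πm/(qB) = 1.72×10^-8 s is set by m, q, B alone.
Pitch = v∥·T = (6.58×10^6)(1.72×10^-8) = 0.113 m.

pitch ≈ 113 mm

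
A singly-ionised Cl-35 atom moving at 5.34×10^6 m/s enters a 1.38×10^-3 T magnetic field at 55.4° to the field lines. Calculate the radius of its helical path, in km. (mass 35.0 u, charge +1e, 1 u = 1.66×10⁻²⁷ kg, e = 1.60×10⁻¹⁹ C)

r ≈ 1.16 km

Only the perpendicular component v⊥ = v sin55.4° = 4.40×10^6 m/s is bent by the field.
r = m v⊥ /(qB) = (5.81×10^-26)(4.40×10^6) / [(1×1.60×10^-19)(1.38×10^-3)] = 1160 m.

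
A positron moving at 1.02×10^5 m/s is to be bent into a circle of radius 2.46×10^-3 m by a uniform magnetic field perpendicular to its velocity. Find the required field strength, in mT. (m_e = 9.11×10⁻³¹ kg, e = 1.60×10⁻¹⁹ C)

qvB = mv²/r gives B = mv/(qr).
B = (9.11×10^-31)(1.02×10^5) / [(1×1.60×10^-19)(2.46×10^-3)] = 2.36×10^-4 T.

B ≈ 0.236 mT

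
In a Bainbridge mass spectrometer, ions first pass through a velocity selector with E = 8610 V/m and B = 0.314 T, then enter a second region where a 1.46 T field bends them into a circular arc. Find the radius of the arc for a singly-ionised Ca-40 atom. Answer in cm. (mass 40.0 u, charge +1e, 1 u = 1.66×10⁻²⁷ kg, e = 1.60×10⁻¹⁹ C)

The selector passes v = E/B = 8610/0.314 = 2.74×10^4 m/s.
In the deflection region, r = mv/(qB₂) = (6.64×10^-26)(2.74×10^4) / [(1×1.60×10^-19)(1.46)] = 7.79×10^-3 m.

r ≈ 0.779 cm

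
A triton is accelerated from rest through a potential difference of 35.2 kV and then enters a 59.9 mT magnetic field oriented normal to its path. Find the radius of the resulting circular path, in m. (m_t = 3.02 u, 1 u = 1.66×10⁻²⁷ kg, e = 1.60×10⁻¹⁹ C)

The kinetic energy gained is K = qV = (1×1.60×10^-19)(3.52×10^4) = 5.63×10^-15 J.
v = √(2K/m) = 1.50×10^6 m/s.
r = mv/(qB) = (5.01×10^-27)(1.50×10^6) / [(1×1.60×10^-19)(0.0599)] = 0.784 m.

r ≈ 0.784 m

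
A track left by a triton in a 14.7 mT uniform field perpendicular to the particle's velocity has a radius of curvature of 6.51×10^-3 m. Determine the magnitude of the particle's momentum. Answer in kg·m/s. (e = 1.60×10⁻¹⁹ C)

Since qvB = mv²/r, the momentum p = mv = qBr.
p = (1×1.60×10^-19)(0.0147)(6.51×10^-3) = 1.53×10^-23 kg·m/s.

p ≈ 1.53×10^-23 kg·m/s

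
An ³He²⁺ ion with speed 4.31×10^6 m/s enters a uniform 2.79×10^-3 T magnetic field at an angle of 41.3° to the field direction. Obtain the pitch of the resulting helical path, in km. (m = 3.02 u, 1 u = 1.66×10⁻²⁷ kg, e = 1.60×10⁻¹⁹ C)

The velocity component along B is v∥ = v cos41.3° = 3.24×10^6 m/s.
The cyclotron period T = 2πm/(qB) = 3.53×10^-5 s is set by m, q, B alone.
Pitch = v∥·T = (3.24×10^6)(3.53×10^-5) = 114 m.

pitch ≈ 0.114 km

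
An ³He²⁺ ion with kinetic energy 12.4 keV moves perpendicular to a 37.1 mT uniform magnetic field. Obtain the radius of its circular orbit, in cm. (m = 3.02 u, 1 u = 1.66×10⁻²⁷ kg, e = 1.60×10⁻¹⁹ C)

Convert the energy: K = 12.4 keV = 1.98×10^-15 J.
v = √(2K/m) = √(2·1.98×10^-15/5.01×10^-27) = 8.90×10^5 m/s.
r = mv/(qB) = (5.01×10^-27)(8.90×10^5) / [(2×1.60×10^-19)(0.0371)] = 0.376 m.

r ≈ 37.6 cm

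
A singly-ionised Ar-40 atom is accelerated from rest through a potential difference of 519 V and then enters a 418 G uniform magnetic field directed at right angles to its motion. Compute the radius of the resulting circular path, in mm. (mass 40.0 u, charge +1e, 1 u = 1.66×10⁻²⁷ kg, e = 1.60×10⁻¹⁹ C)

r ≈ 497 mm

The kinetic energy gained is K = qV = (1×1.60×10^-19)(519) = 8.30×10^-17 J.
v = √(2K/m) = 5.00×10^4 m/s.
r = mv/(qB) = (6.64×10^-26)(5.00×10^4) / [(1×1.60×10^-19)(0.0418)] = 0.497 m.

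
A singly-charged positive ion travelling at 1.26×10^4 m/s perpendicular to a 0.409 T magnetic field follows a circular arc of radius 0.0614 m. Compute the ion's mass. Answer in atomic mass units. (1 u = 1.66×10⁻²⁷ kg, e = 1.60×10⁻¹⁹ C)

m ≈ 192 u

qvB = mv²/r ⇒ m = qBr/v.
m = (1×1.60×10^-19)(0.409)(0.0614) / (1.26×10^4) = 3.19×10^-25 kg = 192 u.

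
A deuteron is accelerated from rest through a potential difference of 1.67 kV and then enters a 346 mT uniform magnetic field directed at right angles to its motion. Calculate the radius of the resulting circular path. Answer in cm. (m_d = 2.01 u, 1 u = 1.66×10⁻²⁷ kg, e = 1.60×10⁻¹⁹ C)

The kinetic energy gained is K = qV = (1×1.60×10^-19)(1670) = 2.67×10^-16 J.
v = √(2K/m) = 4.00×10^5 m/s.
r = mv/(qB) = (3.34×10^-27)(4.00×10^5) / [(1×1.60×10^-19)(0.346)] = 0.0241 m.

r ≈ 2.41 cm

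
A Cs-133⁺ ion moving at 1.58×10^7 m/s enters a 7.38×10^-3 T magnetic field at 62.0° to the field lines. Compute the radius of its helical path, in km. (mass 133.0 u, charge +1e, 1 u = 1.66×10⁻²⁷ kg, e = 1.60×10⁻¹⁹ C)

Only the perpendicular component v⊥ = v sin62.0° = 1.40×10^7 m/s is bent by the field.
r = m v⊥ /(qB) = (2.21×10^-25)(1.40×10^7) / [(1×1.60×10^-19)(7.38×10^-3)] = 2610 m.

r ≈ 2.61 km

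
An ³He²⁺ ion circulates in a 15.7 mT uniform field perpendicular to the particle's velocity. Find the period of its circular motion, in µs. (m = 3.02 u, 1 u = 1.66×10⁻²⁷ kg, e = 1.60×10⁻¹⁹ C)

The cyclotron period is independent of speed: T = 2πm/(qB).
T = 2π(5.01×10^-27) / [(2×1.60×10^-19)(0.0157)] = 6.27×10^-6 s.

T ≈ 6.27 µs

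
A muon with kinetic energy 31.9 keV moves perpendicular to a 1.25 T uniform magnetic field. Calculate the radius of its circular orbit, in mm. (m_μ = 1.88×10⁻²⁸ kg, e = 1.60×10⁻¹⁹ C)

Convert the energy: K = 31.9 keV = 5.10×10^-15 J.
v = √(2K/m) = √(2·5.10×10^-15/1.88×10^-28) = 7.37×10^6 m/s.
r = mv/(qB) = (1.88×10^-28)(7.37×10^6) / [(1×1.60×10^-19)(1.25)] = 6.93×10^-3 m.

r ≈ 6.93 mm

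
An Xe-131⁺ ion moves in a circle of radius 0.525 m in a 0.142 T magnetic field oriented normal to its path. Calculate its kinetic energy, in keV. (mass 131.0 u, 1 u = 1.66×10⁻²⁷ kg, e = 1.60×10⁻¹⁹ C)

v = qBr/m = (1×1.60×10^-19)(0.142)(0.525) / (2.17×10^-25) = 5.49×10^4 m/s.
K = ½mv² = 0.5·(2.17×10^-25)·(5.49×10^4)² = 3.27×10^-16 J = 2.04 keV.

K ≈ 2.04 keV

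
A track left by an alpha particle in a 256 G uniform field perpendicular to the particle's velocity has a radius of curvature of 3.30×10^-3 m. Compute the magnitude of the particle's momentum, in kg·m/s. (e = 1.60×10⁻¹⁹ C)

p ≈ 2.70×10^-23 kg·m/s

Since qvB = mv²/r, the momentum p = mv = qBr.
p = (2×1.60×10^-19)(0.0256)(3.30×10^-3) = 2.70×10^-23 kg·m/s.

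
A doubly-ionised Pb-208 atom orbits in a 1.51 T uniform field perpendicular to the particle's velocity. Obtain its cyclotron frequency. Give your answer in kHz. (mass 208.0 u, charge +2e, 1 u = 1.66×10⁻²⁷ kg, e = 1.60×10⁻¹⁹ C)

f ≈ 223 kHz

f = qB/(2πm) = (2×1.60×10^-19)(1.51) / [2π(3.45×10^-25)] = 2.23×10^5 Hz.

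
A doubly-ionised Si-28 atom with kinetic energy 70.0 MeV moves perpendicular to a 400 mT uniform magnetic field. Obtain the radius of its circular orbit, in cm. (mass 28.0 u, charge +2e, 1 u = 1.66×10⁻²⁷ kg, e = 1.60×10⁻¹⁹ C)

Convert the energy: K = 70.0 MeV = 1.12×10^-11 J.
v = √(2K/m) = √(2·1.12×10^-11/4.65×10^-26) = 2.20×10^7 m/s.
r = mv/(qB) = (4.65×10^-26)(2.20×10^7) / [(2×1.60×10^-19)(0.400)] = 7.97 m.

r ≈ 797 cm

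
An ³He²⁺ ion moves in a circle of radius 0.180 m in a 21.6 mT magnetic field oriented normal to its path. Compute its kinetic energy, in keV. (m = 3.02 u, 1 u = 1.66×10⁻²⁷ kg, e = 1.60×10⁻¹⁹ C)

v = qBr/m = (2×1.60×10^-19)(0.0216)(0.180) / (5.01×10^-27) = 2.48×10^5 m/s.
K = ½mv² = 0.5·(5.01×10^-27)·(2.48×10^5)² = 1.54×10^-16 J = 0.965 keV.

K ≈ 0.965 keV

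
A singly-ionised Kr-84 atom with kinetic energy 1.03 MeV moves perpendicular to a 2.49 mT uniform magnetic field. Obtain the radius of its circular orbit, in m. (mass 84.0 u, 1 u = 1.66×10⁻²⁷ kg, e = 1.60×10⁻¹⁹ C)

Convert the energy: K = 1.03 MeV = 1.65×10^-13 J.
v = √(2K/m) = √(2·1.65×10^-13/1.39×10^-25) = 1.54×10^6 m/s.
r = mv/(qB) = (1.39×10^-25)(1.54×10^6) / [(1×1.60×10^-19)(2.49×10^-3)] = 538 m.

r ≈ 538 m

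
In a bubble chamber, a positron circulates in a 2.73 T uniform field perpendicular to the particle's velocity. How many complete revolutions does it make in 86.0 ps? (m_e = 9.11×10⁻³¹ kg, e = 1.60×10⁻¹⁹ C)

T = 2πm/(qB) = 2π(9.11×10^-31) / [(1×1.60×10^-19)(2.73)] = 1.3104×10^-11 s.
N = t/T = 8.60×10^-11 / 1.3104×10^-11 ≈ 6.56, so 6 complete revolutions.

N = 6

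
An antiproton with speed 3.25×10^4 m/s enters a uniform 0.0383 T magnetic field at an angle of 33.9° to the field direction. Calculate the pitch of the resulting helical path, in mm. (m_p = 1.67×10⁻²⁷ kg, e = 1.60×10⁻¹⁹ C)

The velocity component along B is v∥ = v cos33.9° = 2.70×10^4 m/s.
The cyclotron period T = 2πm/(qB) = 1.71×10^-6 s is set by m, q, B alone.
Pitch = v∥·T = (2.70×10^4)(1.71×10^-6) = 0.0462 m.

pitch ≈ 46.2 mm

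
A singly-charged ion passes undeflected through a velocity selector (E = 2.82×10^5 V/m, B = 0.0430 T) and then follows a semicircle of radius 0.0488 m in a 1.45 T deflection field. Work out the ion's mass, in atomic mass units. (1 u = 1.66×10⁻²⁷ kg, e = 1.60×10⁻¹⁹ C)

v = E/B₁ = 6.56×10^6 m/s.
From r = mv/(qB₂), m = qB₂r/v = (1×1.60×10^-19)(1.45)(0.0488) / (6.56×10^6) = 1.73×10^-27 kg.
In atomic mass units: m = 1.73×10^-27 / 1.66×10^-27 = 1.04 u.

m ≈ 1.04 u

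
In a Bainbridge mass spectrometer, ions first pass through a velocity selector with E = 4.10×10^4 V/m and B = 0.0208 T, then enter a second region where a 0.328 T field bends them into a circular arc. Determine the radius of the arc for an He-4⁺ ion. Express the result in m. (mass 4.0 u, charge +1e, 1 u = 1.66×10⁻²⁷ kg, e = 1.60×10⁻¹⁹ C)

r ≈ 0.249 m

The selector passes v = E/B = 4.10×10^4/0.0208 = 1.97×10^6 m/s.
In the deflection region, r = mv/(qB₂) = (6.64×10^-27)(1.97×10^6) / [(1×1.60×10^-19)(0.328)] = 0.249 m.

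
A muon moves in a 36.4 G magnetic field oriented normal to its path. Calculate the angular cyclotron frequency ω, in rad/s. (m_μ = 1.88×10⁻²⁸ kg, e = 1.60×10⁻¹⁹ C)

ω = qB/m = (1×1.60×10^-19)(3.64×10^-3) / (1.88×10^-28) = 3.10×10^6 rad/s.

ω ≈ 3.10×10^6 rad/s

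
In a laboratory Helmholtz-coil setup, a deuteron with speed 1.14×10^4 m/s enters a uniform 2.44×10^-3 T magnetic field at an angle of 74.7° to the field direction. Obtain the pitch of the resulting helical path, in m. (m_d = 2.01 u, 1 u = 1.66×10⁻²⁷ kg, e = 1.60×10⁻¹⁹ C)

The velocity component along B is v∥ = v cos74.7° = 3010 m/s.
The cyclotron period T = 2πm/(qB) = 5.37×10^-5 s is set by m, q, B alone.
Pitch = v∥·T = (3010)(5.37×10^-5) = 0.162 m.

pitch ≈ 0.162 m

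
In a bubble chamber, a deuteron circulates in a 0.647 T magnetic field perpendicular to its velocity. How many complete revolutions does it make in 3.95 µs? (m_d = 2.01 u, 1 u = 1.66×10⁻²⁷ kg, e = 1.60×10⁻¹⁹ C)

N = 19

T = 2πm/(qB) = 2π(3.3366×10^-27) / [(1×1.60×10^-19)(0.647)] = 2.0252×10^-7 s.
N = t/T = 3.95×10^-6 / 2.0252×10^-7 ≈ 19.50, so 19 complete revolutions.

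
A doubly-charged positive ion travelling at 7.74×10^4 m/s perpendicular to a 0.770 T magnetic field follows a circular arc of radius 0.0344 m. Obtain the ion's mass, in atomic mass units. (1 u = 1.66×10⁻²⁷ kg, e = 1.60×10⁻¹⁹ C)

qvB = mv²/r ⇒ m = qBr/v.
m = (2×1.60×10^-19)(0.770)(0.0344) / (7.74×10^4) = 1.10×10^-25 kg = 66.0 u.

m ≈ 66.0 u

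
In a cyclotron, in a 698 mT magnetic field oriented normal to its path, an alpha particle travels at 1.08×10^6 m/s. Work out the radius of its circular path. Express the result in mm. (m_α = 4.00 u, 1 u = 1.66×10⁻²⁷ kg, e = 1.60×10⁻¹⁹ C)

r ≈ 32.1 mm

The magnetic force provides the centripetal force: qvB = mv²/r, so r = mv/(qB).
r = (6.64×10^-27 kg)(1.08×10^6 m/s) / [(2×1.60×10^-19 C)(0.698 T)] = 0.0321 m.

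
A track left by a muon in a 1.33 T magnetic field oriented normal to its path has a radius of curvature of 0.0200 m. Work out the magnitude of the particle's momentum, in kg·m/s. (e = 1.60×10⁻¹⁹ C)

Since qvB = mv²/r, the momentum p = mv = qBr.
p = (1×1.60×10^-19)(1.33)(0.0200) = 4.26×10^-21 kg·m/s.

p ≈ 4.26×10^-21 kg·m/s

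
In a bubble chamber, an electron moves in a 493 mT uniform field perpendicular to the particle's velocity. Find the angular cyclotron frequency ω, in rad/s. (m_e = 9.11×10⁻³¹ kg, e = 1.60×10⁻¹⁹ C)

ω ≈ 8.66×10^10 rad/s

ω = qB/m = (1×1.60×10^-19)(0.493) / (9.11×10^-31) = 8.66×10^10 rad/s.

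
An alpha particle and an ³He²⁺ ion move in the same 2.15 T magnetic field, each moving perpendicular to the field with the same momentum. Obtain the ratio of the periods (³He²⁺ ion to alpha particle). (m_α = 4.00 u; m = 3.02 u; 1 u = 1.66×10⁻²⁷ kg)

T = 2πm/(qB) is independent of speed, so T₂/T₁ = (m₂/q₂)/(m₁/q₁).
T_{³He²⁺ ion}/T_{alpha particle} = (5.01×10^-27/2e) / (6.64×10^-27/2e) = 0.755.

ratio ≈ 0.755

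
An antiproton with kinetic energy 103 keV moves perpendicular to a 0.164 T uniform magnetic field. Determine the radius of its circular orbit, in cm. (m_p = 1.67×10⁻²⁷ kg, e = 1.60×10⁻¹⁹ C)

Convert the energy: K = 103 keV = 1.65×10^-14 J.
v = √(2K/m) = √(2·1.65×10^-14/1.67×10^-27) = 4.44×10^6 m/s.
r = mv/(qB) = (1.67×10^-27)(4.44×10^6) / [(1×1.60×10^-19)(0.164)] = 0.283 m.

r ≈ 28.3 cm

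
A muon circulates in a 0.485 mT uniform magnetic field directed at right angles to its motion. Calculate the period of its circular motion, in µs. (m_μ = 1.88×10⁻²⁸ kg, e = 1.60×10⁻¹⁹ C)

The cyclotron period is independent of speed: T = 2πm/(qB).
T = 2π(1.88×10^-28) / [(1×1.60×10^-19)(4.85×10^-4)] = 1.52×10^-5 s.

T ≈ 15.2 µs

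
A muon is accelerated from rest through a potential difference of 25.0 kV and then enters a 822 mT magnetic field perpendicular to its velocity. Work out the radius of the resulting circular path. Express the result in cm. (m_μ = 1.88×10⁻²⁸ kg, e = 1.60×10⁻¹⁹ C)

r ≈ 0.932 cm

The kinetic energy gained is K = qV = (1×1.60×10^-19)(2.50×10^4) = 4.00×10^-15 J.
v = √(2K/m) = 6.52×10^6 m/s.
r = mv/(qB) = (1.88×10^-28)(6.52×10^6) / [(1×1.60×10^-19)(0.822)] = 9.32×10^-3 m.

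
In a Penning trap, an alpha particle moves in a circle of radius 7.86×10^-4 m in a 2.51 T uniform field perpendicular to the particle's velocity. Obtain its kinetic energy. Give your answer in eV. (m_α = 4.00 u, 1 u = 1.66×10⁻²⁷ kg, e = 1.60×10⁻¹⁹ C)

v = qBr/m = (2×1.60×10^-19)(2.51)(7.86×10^-4) / (6.64×10^-27) = 9.51×10^4 m/s.
K = ½mv² = 0.5·(6.64×10^-27)·(9.51×10^4)² = 3.00×10^-17 J = 188 eV.

K ≈ 188 eV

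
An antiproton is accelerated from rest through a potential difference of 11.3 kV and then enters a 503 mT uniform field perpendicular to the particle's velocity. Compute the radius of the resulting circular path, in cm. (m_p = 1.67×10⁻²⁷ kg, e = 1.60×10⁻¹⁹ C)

The kinetic energy gained is K = qV = (1×1.60×10^-19)(1.13×10^4) = 1.81×10^-15 J.
v = √(2K/m) = 1.47×10^6 m/s.
r = mv/(qB) = (1.67×10^-27)(1.47×10^6) / [(1×1.60×10^-19)(0.503)] = 0.0305 m.

r ≈ 3.05 cm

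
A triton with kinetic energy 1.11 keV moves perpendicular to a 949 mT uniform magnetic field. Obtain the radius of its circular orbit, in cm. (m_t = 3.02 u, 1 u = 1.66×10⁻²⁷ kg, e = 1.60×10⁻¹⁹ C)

r ≈ 0.879 cm

Convert the energy: K = 1.11 keV = 1.78×10^-16 J.
v = √(2K/m) = √(2·1.78×10^-16/5.01×10^-27) = 2.66×10^5 m/s.
r = mv/(qB) = (5.01×10^-27)(2.66×10^5) / [(1×1.60×10^-19)(0.949)] = 8.79×10^-3 m.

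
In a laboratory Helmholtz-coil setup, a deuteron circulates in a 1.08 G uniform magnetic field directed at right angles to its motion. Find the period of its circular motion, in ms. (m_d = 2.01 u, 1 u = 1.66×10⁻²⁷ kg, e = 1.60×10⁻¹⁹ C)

T ≈ 1.21 ms

The cyclotron period is independent of speed: T = 2πm/(qB).
T = 2π(3.34×10^-27) / [(1×1.60×10^-19)(1.08×10^-4)] = 1.21×10^-3 s.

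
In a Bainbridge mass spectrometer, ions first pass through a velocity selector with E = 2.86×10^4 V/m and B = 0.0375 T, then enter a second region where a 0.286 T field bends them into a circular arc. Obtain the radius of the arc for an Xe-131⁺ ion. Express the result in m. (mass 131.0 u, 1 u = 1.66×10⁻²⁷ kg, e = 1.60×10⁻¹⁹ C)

The selector passes v = E/B = 2.86×10^4/0.0375 = 7.63×10^5 m/s.
In the deflection region, r = mv/(qB₂) = (2.17×10^-25)(7.63×10^5) / [(1×1.60×10^-19)(0.286)] = 3.62 m.

r ≈ 3.62 m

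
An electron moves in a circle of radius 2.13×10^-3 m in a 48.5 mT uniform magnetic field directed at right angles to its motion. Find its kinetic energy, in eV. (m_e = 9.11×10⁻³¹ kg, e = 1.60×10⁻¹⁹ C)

K ≈ 937 eV

v = qBr/m = (1×1.60×10^-19)(0.0485)(2.13×10^-3) / (9.11×10^-31) = 1.81×10^7 m/s.
K = ½mv² = 0.5·(9.11×10^-31)·(1.81×10^7)² = 1.50×10^-16 J = 937 eV.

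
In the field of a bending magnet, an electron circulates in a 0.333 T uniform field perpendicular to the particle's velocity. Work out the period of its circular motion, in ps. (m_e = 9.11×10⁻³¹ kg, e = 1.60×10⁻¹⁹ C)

The cyclotron period is independent of speed: T = 2πm/(qB).
T = 2π(9.11×10^-31) / [(1×1.60×10^-19)(0.333)] = 1.07×10^-10 s.

T ≈ 107 ps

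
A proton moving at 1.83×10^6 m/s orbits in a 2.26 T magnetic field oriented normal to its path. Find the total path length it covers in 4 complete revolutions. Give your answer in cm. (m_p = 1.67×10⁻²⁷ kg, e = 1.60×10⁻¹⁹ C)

r = mv/(qB) = 8.45×10^-3 m, so one revolution covers 2πr = 0.0531 m.
In 4 revolutions: L = 4·2πr = 0.212 m.

L ≈ 21.2 cm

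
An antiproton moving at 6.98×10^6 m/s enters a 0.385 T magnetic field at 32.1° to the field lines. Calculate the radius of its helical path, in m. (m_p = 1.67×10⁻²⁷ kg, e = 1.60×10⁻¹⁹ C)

r ≈ 0.101 m

Only the perpendicular component v⊥ = v sin32.1° = 3.71×10^6 m/s is bent by the field.
r = m v⊥ /(qB) = (1.67×10^-27)(3.71×10^6) / [(1×1.60×10^-19)(0.385)] = 0.101 m.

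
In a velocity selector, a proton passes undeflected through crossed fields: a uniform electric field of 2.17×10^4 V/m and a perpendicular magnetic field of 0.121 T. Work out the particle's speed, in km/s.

For zero net force, qE = qvB, so v = E/B.
v = (2.17×10^4) / (0.121) = 1.79×10^5 m/s.

v ≈ 179 km/s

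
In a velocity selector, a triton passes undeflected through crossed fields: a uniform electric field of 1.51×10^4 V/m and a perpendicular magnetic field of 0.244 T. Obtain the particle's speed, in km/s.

For zero net force, qE = qvB, so v = E/B.
v = (1.51×10^4) / (0.244) = 6.19×10^4 m/s.

v ≈ 61.9 km/s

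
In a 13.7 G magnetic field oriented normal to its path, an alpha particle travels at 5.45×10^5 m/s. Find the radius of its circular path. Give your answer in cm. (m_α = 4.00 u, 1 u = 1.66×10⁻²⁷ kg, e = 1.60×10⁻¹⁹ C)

The magnetic force provides the centripetal force: qvB = mv²/r, so r = mv/(qB).
r = (6.64×10^-27 kg)(5.45×10^5 m/s) / [(2×1.60×10^-19 C)(1.37×10^-3 T)] = 8.25 m.

r ≈ 825 cm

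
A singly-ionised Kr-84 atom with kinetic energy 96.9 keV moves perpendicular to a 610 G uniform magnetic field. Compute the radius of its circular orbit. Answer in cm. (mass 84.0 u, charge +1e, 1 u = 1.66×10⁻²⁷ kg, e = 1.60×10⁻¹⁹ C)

Convert the energy: K = 96.9 keV = 1.55×10^-14 J.
v = √(2K/m) = √(2·1.55×10^-14/1.39×10^-25) = 4.72×10^5 m/s.
r = mv/(qB) = (1.39×10^-25)(4.72×10^5) / [(1×1.60×10^-19)(0.0610)] = 6.74 m.

r ≈ 674 cm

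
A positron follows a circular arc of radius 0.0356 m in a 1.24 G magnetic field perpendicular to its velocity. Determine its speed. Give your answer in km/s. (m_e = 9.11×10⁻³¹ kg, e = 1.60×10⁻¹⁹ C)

From qvB = mv²/r, v = qBr/m.
v = (1×1.60×10^-19)(1.24×10^-4)(0.0356) / (9.11×10^-31) = 7.75×10^5 m/s.

v ≈ 775 km/s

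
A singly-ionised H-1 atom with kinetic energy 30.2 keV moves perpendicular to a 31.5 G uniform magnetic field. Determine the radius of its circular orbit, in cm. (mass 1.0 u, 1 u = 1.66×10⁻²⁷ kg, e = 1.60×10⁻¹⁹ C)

r ≈ 795 cm

Convert the energy: K = 30.2 keV = 4.83×10^-15 J.
v = √(2K/m) = √(2·4.83×10^-15/1.66×10^-27) = 2.41×10^6 m/s.
r = mv/(qB) = (1.66×10^-27)(2.41×10^6) / [(1×1.60×10^-19)(3.15×10^-3)] = 7.95 m.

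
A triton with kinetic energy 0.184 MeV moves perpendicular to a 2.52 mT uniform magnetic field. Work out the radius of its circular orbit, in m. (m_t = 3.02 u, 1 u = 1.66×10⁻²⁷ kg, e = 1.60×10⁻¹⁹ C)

r ≈ 42.6 m

Convert the energy: K = 0.184 MeV = 2.94×10^-14 J.
v = √(2K/m) = √(2·2.94×10^-14/5.01×10^-27) = 3.43×10^6 m/s.
r = mv/(qB) = (5.01×10^-27)(3.43×10^6) / [(1×1.60×10^-19)(2.52×10^-3)] = 42.6 m.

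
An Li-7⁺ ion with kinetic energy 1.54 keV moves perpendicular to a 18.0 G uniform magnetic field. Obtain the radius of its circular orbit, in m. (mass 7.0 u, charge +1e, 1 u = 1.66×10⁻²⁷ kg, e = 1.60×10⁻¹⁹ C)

Convert the energy: K = 1.54 keV = 2.46×10^-16 J.
v = √(2K/m) = √(2·2.46×10^-16/1.16×10^-26) = 2.06×10^5 m/s.
r = mv/(qB) = (1.16×10^-26)(2.06×10^5) / [(1×1.60×10^-19)(1.80×10^-3)] = 8.31 m.

r ≈ 8.31 m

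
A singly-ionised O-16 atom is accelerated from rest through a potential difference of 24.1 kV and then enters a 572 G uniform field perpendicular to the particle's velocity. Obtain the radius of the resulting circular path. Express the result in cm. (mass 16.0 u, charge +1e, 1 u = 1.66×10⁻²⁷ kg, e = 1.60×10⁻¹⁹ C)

r ≈ 156 cm

The kinetic energy gained is K = qV = (1×1.60×10^-19)(2.41×10^4) = 3.86×10^-15 J.
v = √(2K/m) = 5.39×10^5 m/s.
r = mv/(qB) = (2.66×10^-26)(5.39×10^5) / [(1×1.60×10^-19)(0.0572)] = 1.56 m.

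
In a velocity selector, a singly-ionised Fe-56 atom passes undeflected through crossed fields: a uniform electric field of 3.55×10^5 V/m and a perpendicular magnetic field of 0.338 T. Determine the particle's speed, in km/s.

v ≈ 1050 km/s

For zero net force, qE = qvB, so v = E/B.
v = (3.55×10^5) / (0.338) = 1.05×10^6 m/s.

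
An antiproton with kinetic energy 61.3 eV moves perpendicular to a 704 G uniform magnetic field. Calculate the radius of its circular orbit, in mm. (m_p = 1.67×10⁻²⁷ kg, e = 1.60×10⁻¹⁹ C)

Convert the energy: K = 61.3 eV = 9.81×10^-18 J.
v = √(2K/m) = √(2·9.81×10^-18/1.67×10^-27) = 1.08×10^5 m/s.
r = mv/(qB) = (1.67×10^-27)(1.08×10^5) / [(1×1.60×10^-19)(0.0704)] = 0.0161 m.

r ≈ 16.1 mm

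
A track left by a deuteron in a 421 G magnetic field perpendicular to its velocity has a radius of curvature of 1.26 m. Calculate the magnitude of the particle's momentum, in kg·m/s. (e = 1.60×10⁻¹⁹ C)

Since qvB = mv²/r, the momentum p = mv = qBr.
p = (1×1.60×10^-19)(0.0421)(1.26) = 8.49×10^-21 kg·m/s.

p ≈ 8.49×10^-21 kg·m/s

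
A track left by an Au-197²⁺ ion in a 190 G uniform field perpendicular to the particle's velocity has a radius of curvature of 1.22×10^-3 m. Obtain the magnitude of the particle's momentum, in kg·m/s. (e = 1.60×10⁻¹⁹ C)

p ≈ 7.42×10^-24 kg·m/s

Since qvB = mv²/r, the momentum p = mv = qBr.
p = (2×1.60×10^-19)(0.0190)(1.22×10^-3) = 7.42×10^-24 kg·m/s.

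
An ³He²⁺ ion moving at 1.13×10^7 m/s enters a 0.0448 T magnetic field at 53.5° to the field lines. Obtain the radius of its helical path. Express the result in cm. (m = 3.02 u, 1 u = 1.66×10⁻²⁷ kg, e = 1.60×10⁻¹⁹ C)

Only the perpendicular component v⊥ = v sin53.5° = 9.08×10^6 m/s is bent by the field.
r = m v⊥ /(qB) = (5.01×10^-27)(9.08×10^6) / [(2×1.60×10^-19)(0.0448)] = 3.18 m.

r ≈ 318 cm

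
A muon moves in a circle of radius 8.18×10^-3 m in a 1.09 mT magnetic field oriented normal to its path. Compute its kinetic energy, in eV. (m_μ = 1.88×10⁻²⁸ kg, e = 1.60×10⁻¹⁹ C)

v = qBr/m = (1×1.60×10^-19)(1.09×10^-3)(8.18×10^-3) / (1.88×10^-28) = 7590 m/s.
K = ½mv² = 0.5·(1.88×10^-28)·(7590)² = 5.41×10^-21 J = 0.0338 eV.

K ≈ 0.0338 eV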